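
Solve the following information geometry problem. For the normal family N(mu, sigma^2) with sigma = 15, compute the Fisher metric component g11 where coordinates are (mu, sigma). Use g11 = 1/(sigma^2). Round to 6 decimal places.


For the 2-parameter normal family, the Fisher metric has:
  g11 = 1/sigma^2, g22 = 2/sigma^2.
sigma = 15, sigma^2 = 225.
g11 = 0.004444

0.004444


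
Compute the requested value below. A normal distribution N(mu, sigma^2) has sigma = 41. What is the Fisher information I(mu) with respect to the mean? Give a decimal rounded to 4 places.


The Fisher information for the mean of a normal distribution is I(mu) = 1/sigma^2.
sigma = 41, so sigma^2 = 1681.
I(mu) = 1/1681 = 0.0006

0.0006


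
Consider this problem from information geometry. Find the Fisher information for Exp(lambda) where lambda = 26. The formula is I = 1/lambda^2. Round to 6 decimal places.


Fisher information for exponential: I(lambda) = 1/lambda^2.
lambda = 26, lambda^2 = 676.
I = 1/676 = 0.001479

0.001479


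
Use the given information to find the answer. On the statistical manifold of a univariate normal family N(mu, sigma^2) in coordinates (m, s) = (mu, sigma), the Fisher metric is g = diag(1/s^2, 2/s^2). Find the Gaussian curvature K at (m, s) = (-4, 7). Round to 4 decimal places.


The metric has the form g = (A dm^2 + B ds^2)/s^2 with A = 1, B = 2.
Substitute u = sqrt(A/B)*m: g = B*(du^2 + ds^2)/s^2, i.e. B times the
Poincare upper half-plane metric, which has constant Gaussian curvature -1.
Scaling a 2D metric by a constant c divides the Gaussian curvature by c,
so K = -1/B = -1/(2) = -0.5000 everywhere (the point (m, s) = (-4, 7) is irrelevant:
the curvature is constant).
The requested Gaussian curvature is K = -0.5000.

-0.5000


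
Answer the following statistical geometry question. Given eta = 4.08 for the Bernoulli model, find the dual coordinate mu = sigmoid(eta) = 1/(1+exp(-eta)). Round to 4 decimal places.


Dual coordinate (expectation parameter) for Bernoulli:
mu = 1/(1+exp(-eta)).
eta = 4.08.
exp(-eta) = exp(-4.08) = 0.016907.
mu = 1/(1+0.016907) = 0.9834

0.9834


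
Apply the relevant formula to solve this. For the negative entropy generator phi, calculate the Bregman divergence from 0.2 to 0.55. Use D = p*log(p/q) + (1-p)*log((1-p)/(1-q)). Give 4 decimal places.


Bregman divergence with negative entropy generator:
D = p*log(p/q) + (1-p)*log((1-p)/(1-q)).
p = 0.2, q = 0.55.
p*log(p/q) = 0.2*log(0.2/0.55) = -0.20232.
(1-p)*log((1-p)/(1-q)) = 0.8*log(0.8/0.45) = 0.460291.
D = -0.20232 + 0.460291 = 0.2580

0.2580


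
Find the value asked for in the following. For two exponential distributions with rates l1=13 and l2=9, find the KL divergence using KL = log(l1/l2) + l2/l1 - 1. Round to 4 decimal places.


KL divergence for exponential family:
KL = log(l1/l2) + l2/l1 - 1.
log(13/9) = 0.367725.
9/13 = 0.692308.
KL = 0.367725 + 0.692308 - 1 = 0.0600

0.0600


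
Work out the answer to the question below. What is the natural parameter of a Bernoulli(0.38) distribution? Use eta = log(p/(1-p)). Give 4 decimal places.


Natural parameter for Bernoulli: eta = log(p/(1-p)).
p = 0.38, 1-p = 0.62.
p/(1-p) = 0.612903.
eta = log(0.612903) = -0.4895

-0.4895


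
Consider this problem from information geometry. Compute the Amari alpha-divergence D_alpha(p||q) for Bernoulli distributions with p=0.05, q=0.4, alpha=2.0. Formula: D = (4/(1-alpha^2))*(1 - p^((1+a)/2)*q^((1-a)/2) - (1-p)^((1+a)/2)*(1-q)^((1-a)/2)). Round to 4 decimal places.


Amari alpha-divergence:
D = (4/(1-alpha^2))*(1 - p^((1+a)/2)*q^((1-a)/2) - (1-p)^((1+a)/2)*(1-q)^((1-a)/2)).
alpha = 2.0, p = 0.05, q = 0.4.
e1 = (1+alpha)/2 = 1.5, e2 = (1-alpha)/2 = -0.5.
t1 = p^e1 * q^e2 = 0.05^1.5 * 0.4^-0.5 = 0.017678.
t2 = (1-p)^e1 * (1-q)^e2 = 0.95^1.5 * 0.6^-0.5 = 1.19539.
4/(1-alpha^2) = -1.333333.
D = -1.333333*(1 - 0.017678 - 1.19539) = 0.2841

0.2841


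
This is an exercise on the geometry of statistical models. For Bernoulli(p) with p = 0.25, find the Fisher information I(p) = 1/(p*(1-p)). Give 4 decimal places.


For Bernoulli(p), Fisher information is I(p) = 1/(p*(1-p)).
p = 0.25, 1-p = 0.75.
p*(1-p) = 0.1875.
I(p) = 1/0.1875 = 5.3333

5.3333


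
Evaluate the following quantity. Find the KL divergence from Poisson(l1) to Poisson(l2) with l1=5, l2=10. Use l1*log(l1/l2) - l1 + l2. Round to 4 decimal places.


KL divergence for Poisson:
KL = l1*log(l1/l2) - l1 + l2.
l1 = 5, l2 = 10.
log(5/10) = -0.693147.
l1*log(l1/l2) = 5 * -0.693147 = -3.465736.
KL = -3.465736 - 5 + 10 = 1.5343

1.5343


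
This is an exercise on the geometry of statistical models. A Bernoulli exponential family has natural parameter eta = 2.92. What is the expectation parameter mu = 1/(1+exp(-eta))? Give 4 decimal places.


Dual coordinate (expectation parameter) for Bernoulli:
mu = 1/(1+exp(-eta)).
eta = 2.92.
exp(-eta) = exp(-2.92) = 0.053934.
mu = 1/(1+0.053934) = 0.9488

0.9488


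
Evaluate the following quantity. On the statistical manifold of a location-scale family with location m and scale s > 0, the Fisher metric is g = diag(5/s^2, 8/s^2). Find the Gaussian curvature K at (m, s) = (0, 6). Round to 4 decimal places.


The metric has the form g = (A dm^2 + B ds^2)/s^2 with A = 5, B = 8.
Substitute u = sqrt(A/B)*m: g = B*(du^2 + ds^2)/s^2, i.e. B times the
Poincare upper half-plane metric, which has constant Gaussian curvature -1.
Scaling a 2D metric by a constant c divides the Gaussian curvature by c,
so K = -1/B = -1/(8) = -0.1250 everywhere (the point (m, s) = (0, 6) is irrelevant:
the curvature is constant).
The requested Gaussian curvature is K = -0.1250.

-0.1250


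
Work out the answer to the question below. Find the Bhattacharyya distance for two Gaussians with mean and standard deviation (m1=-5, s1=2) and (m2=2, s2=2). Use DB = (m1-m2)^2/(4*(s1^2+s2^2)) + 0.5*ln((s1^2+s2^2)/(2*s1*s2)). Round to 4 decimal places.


Bhattacharyya distance between two Gaussians:
DB = (m1-m2)^2/(4*(s1^2+s2^2)) + (1/2)*ln((s1^2+s2^2)/(2*s1*s2)).
(m1-m2)^2 = (-7)^2 = 49.
s1^2+s2^2 = 4 + 4 = 8.
term1 = 49/32 = 1.53125.
term2 = 0.5*ln(8/8.0) = 0.0.
DB = 1.53125 + 0.0 = 1.5313

1.5313


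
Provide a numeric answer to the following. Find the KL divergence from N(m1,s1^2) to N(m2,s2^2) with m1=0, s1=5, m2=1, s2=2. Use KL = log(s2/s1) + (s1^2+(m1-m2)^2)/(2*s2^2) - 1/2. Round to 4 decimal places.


KL divergence between normal distributions:
KL = log(s2/s1) + (s1^2 + (m1-m2)^2)/(2*s2^2) - 1/2.
log(2/5) = -0.916291.
(5^2 + (0-1)^2)/(2*2^2) = (25 + 1)/8 = 3.25.
KL = -0.916291 + 3.25 - 0.5 = 1.8337

1.8337


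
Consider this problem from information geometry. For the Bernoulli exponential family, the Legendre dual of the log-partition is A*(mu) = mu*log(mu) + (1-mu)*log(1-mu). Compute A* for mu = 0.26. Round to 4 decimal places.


Legendre transform for Bernoulli:
A*(mu) = mu*log(mu) + (1-mu)*log(1-mu).
mu = 0.26, 1-mu = 0.74.
mu*log(mu) = 0.26*log(0.26) = -0.350239.
(1-mu)*log(1-mu) = 0.74*log(0.74) = -0.222818.
A* = -0.350239 + -0.222818 = -0.5731

-0.5731


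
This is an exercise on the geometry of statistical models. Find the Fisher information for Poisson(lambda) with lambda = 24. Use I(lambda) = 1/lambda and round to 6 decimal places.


Fisher information for Poisson: I(lambda) = 1/lambda.
lambda = 24.
I(lambda) = 1/24 = 0.041667

0.041667


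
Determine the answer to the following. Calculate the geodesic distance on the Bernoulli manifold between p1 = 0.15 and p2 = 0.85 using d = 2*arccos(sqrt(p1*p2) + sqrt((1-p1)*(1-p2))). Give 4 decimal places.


Geodesic distance on Bernoulli manifold:
d(p1,p2) = 2*arccos(sqrt(p1*p2) + sqrt((1-p1)*(1-p2))).
sqrt(p1*p2) = sqrt(0.15*0.85) = 0.357071.
sqrt((1-p1)*(1-p2)) = sqrt(0.85*0.15) = 0.357071.
arg = 0.357071 + 0.357071 = 0.714143.
d = 2*arccos(0.714143) = 1.5508

1.5508


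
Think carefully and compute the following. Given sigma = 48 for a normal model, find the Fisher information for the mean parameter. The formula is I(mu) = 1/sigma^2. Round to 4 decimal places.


The Fisher information for the mean of a normal distribution is I(mu) = 1/sigma^2.
sigma = 48, so sigma^2 = 2304.
I(mu) = 1/2304 = 0.0004

0.0004


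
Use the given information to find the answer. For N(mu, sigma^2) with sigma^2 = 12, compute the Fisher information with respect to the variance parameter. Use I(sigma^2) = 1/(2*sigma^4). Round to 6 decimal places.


Fisher information for variance: I(sigma^2) = 1/(2*sigma^4).
sigma^2 = 12, so sigma^4 = 144.
I = 1/(2*144) = 1/288 = 0.003472

0.003472


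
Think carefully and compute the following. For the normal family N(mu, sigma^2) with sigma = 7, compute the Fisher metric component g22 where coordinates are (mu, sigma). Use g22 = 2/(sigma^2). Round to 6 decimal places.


For the 2-parameter normal family, the Fisher metric has:
  g11 = 1/sigma^2, g22 = 2/sigma^2.
sigma = 7, sigma^2 = 49.
g22 = 0.040816

0.040816


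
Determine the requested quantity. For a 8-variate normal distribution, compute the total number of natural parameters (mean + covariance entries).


Exponential family dimension calculation:
For 8-dim MVN: mean has 8 params, covariance has 8*9/2 = 36 unique entries.
Total dim = 8 + 36 = 44.

44


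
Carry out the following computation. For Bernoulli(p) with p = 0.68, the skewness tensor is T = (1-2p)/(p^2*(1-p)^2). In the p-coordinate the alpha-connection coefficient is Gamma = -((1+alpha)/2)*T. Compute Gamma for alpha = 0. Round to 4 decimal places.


Skewness (Amari-Chentsov) tensor: T = (1-2p)/(p^2*(1-p)^2).
p = 0.68, 1-2p = -0.36, p^2 = 0.4624, (1-p)^2 = 0.1024.
T = -0.36/(0.4624 * 0.1024) = -7.602995.
In the p-coordinate, Gamma^(alpha) = Gamma^(0) - (alpha/2)*T with Gamma^(0) = (1/2)*g'(p) = -T/2,
so Gamma^(alpha) = -((1+alpha)/2)*T.
alpha = 0, -(1+alpha)/2 = -0.5.
Gamma = -0.5 * -7.602995 = 3.8015

3.8015


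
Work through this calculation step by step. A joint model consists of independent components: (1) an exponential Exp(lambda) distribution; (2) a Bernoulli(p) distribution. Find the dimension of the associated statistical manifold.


The dimension of a statistical manifold equals the number of free
(independent) real parameters of the model. For a product of independent
blocks the parameter counts add.
- exponential (lambda): 1.
- Bernoulli (p): 1.
Total = 1 + 1 = 2.
Dimension = 2

2


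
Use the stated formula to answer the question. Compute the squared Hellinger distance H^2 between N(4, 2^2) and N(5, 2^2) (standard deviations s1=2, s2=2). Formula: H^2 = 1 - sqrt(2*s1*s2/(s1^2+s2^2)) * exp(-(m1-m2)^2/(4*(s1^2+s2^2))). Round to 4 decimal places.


Squared Hellinger distance for Gaussians:
H^2 = 1 - sqrt(2*s1*s2/(s1^2+s2^2)) * exp(-(m1-m2)^2/(4*(s1^2+s2^2))).
s1^2 = 4, s2^2 = 4, s1^2+s2^2 = 8.
sqrt(2*2*2/(8)) = 1.0.
(m1-m2)^2 = (-1)^2 = 1.
exp(-1/(4*8)) = exp(-0.03125) = 0.969233.
H^2 = 1 - 1.0*0.969233 = 0.0308

0.0308


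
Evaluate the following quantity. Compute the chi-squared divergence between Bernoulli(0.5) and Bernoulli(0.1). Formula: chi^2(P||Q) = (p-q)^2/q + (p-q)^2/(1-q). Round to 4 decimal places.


Chi-squared divergence between Bernoulli distributions:
chi^2 = (p-q)^2/q + (p-q)^2/(1-q).
p = 0.5, q = 0.1, p-q = 0.4.
(p-q)^2 = 0.16.
term1 = 0.16/0.1 = 1.6.
term2 = 0.16/0.9 = 0.177778.
chi^2 = 1.6 + 0.177778 = 1.7778

1.7778


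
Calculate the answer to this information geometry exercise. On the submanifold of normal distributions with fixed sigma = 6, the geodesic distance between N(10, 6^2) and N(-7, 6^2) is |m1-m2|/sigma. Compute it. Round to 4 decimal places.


On the fixed-variance normal subfamily, geodesic distance = |m1-m2|/sigma.
|10 - -7| = 17.
sigma = 6.
d = 17/6 = 2.8333

2.8333


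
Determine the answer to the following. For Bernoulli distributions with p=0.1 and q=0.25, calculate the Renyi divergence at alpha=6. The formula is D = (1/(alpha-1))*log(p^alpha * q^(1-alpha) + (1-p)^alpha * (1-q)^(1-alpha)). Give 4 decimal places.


Renyi divergence of order alpha between Bernoulli distributions:
D = (1/(alpha-1))*log(p^alpha * q^(1-alpha) + (1-p)^alpha * (1-q)^(1-alpha)).
alpha = 6, p = 0.1, q = 0.25.
p^alpha * q^(1-alpha) = 0.1^6 * 0.25^-5 = 0.001024.
(1-p)^alpha * (1-q)^(1-alpha) = 0.9^6 * 0.75^-5 = 2.239488.
sum = 0.001024 + 2.239488 = 2.240512.
D = (1/5)*log(2.240512) = 0.1613

0.1613


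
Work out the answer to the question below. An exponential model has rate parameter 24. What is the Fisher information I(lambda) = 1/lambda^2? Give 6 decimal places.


Fisher information for exponential: I(lambda) = 1/lambda^2.
lambda = 24, lambda^2 = 576.
I = 1/576 = 0.001736

0.001736


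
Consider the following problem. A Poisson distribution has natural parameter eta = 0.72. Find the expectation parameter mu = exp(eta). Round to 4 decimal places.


Expectation parameter for Poisson exponential family:
mu = exp(eta).
eta = 0.72.
mu = exp(0.72) = 2.0544

2.0544


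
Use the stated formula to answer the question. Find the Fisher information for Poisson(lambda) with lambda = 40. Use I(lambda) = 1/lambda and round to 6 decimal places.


Fisher information for Poisson: I(lambda) = 1/lambda.
lambda = 40.
I(lambda) = 1/40 = 0.025000

0.025000


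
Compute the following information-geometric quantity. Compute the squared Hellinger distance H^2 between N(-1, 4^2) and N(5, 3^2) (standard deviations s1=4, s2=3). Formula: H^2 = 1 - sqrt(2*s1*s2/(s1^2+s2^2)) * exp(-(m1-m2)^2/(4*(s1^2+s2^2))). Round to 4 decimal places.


Squared Hellinger distance for Gaussians:
H^2 = 1 - sqrt(2*s1*s2/(s1^2+s2^2)) * exp(-(m1-m2)^2/(4*(s1^2+s2^2))).
s1^2 = 16, s2^2 = 9, s1^2+s2^2 = 25.
sqrt(2*4*3/(25)) = 0.979796.
(m1-m2)^2 = (-6)^2 = 36.
exp(-36/(4*25)) = exp(-0.36) = 0.697676.
H^2 = 1 - 0.979796*0.697676 = 0.3164

0.3164


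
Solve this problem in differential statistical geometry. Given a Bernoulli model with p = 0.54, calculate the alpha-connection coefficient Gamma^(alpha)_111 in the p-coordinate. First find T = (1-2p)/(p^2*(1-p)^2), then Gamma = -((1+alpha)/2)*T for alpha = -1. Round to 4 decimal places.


Skewness (Amari-Chentsov) tensor: T = (1-2p)/(p^2*(1-p)^2).
p = 0.54, 1-2p = -0.08, p^2 = 0.2916, (1-p)^2 = 0.2116.
T = -0.08/(0.2916 * 0.2116) = -1.296543.
In the p-coordinate, Gamma^(alpha) = Gamma^(0) - (alpha/2)*T with Gamma^(0) = (1/2)*g'(p) = -T/2,
so Gamma^(alpha) = -((1+alpha)/2)*T.
alpha = -1, -(1+alpha)/2 = 0.0.
Gamma = 0.0 * -1.296543 = 0.0000

0.0000


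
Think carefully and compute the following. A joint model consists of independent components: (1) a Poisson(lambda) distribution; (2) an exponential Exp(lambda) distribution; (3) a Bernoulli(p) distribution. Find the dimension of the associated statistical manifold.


The dimension of a statistical manifold equals the number of free
(independent) real parameters of the model. For a product of independent
blocks the parameter counts add.
- Poisson (lambda): 1.
- exponential (lambda): 1.
- Bernoulli (p): 1.
Total = 1 + 1 + 1 = 3.
Dimension = 3

3


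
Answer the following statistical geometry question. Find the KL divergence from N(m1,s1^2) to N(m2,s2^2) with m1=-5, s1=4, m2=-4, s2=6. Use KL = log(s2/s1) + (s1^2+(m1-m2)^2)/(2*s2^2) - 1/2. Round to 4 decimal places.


KL divergence between normal distributions:
KL = log(s2/s1) + (s1^2 + (m1-m2)^2)/(2*s2^2) - 1/2.
log(6/4) = 0.405465.
(4^2 + (-5--4)^2)/(2*6^2) = (16 + 1)/72 = 0.236111.
KL = 0.405465 + 0.236111 - 0.5 = 0.1416

0.1416


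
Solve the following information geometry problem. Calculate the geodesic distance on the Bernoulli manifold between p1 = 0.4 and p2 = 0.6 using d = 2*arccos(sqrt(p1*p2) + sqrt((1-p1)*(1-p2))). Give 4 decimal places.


Geodesic distance on Bernoulli manifold:
d(p1,p2) = 2*arccos(sqrt(p1*p2) + sqrt((1-p1)*(1-p2))).
sqrt(p1*p2) = sqrt(0.4*0.6) = 0.489898.
sqrt((1-p1)*(1-p2)) = sqrt(0.6*0.4) = 0.489898.
arg = 0.489898 + 0.489898 = 0.979796.
d = 2*arccos(0.979796) = 0.4027

0.4027


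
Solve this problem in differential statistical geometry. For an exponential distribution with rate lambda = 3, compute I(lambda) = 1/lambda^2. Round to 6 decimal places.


Fisher information for exponential: I(lambda) = 1/lambda^2.
lambda = 3, lambda^2 = 9.
I = 1/9 = 0.111111

0.111111


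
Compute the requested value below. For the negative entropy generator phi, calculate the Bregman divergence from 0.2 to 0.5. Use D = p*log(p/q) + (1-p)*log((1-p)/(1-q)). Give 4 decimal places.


Bregman divergence with negative entropy generator:
D = p*log(p/q) + (1-p)*log((1-p)/(1-q)).
p = 0.2, q = 0.5.
p*log(p/q) = 0.2*log(0.2/0.5) = -0.183258.
(1-p)*log((1-p)/(1-q)) = 0.8*log(0.8/0.5) = 0.376003.
D = -0.183258 + 0.376003 = 0.1927

0.1927


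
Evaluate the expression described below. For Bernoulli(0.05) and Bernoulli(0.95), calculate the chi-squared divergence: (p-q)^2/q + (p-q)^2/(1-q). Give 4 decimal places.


Chi-squared divergence between Bernoulli distributions:
chi^2 = (p-q)^2/q + (p-q)^2/(1-q).
p = 0.05, q = 0.95, p-q = -0.9.
(p-q)^2 = 0.81.
term1 = 0.81/0.95 = 0.852632.
term2 = 0.81/0.05 = 16.2.
chi^2 = 0.852632 + 16.2 = 17.0526

17.0526


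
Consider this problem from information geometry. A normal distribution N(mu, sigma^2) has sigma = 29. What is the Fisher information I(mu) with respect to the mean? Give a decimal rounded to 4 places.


The Fisher information for the mean of a normal distribution is I(mu) = 1/sigma^2.
sigma = 29, so sigma^2 = 841.
I(mu) = 1/841 = 0.0012

0.0012


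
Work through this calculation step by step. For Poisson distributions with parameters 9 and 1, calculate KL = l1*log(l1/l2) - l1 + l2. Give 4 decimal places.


KL divergence for Poisson:
KL = l1*log(l1/l2) - l1 + l2.
l1 = 9, l2 = 1.
log(9/1) = 2.197225.
l1*log(l1/l2) = 9 * 2.197225 = 19.775021.
KL = 19.775021 - 9 + 1 = 11.7750

11.7750


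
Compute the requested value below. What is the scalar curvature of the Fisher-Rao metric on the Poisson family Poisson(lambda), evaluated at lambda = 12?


This family has a single free parameter, so its statistical manifold
is 1-dimensional. The Riemann curvature tensor of any 1-dimensional
Riemannian manifold vanishes identically, so R = 0.

0


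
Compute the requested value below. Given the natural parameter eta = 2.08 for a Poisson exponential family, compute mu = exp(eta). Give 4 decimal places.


Expectation parameter for Poisson exponential family:
mu = exp(eta).
eta = 2.08.
mu = exp(2.08) = 8.0045

8.0045


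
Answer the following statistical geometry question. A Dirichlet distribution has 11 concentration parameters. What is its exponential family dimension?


Exponential family dimension calculation:
Dirichlet with 11 components has 11 natural parameters.

11


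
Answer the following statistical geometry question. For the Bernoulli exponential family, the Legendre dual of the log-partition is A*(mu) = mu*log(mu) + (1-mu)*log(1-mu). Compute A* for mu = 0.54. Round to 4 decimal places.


Legendre transform for Bernoulli:
A*(mu) = mu*log(mu) + (1-mu)*log(1-mu).
mu = 0.54, 1-mu = 0.46.
mu*log(mu) = 0.54*log(0.54) = -0.332741.
(1-mu)*log(1-mu) = 0.46*log(0.46) = -0.357203.
A* = -0.332741 + -0.357203 = -0.6899

-0.6899


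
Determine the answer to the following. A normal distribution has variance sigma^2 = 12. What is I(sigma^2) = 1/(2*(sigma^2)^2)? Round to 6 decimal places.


Fisher information for variance: I(sigma^2) = 1/(2*sigma^4).
sigma^2 = 12, so sigma^4 = 144.
I = 1/(2*144) = 1/288 = 0.003472

0.003472


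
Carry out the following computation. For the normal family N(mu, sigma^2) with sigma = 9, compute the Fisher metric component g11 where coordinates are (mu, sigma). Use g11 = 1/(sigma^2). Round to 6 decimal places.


For the 2-parameter normal family, the Fisher metric has:
  g11 = 1/sigma^2, g22 = 2/sigma^2.
sigma = 9, sigma^2 = 81.
g11 = 0.012346

0.012346


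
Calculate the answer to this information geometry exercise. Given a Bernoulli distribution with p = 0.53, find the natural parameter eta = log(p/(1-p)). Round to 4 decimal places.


Natural parameter for Bernoulli: eta = log(p/(1-p)).
p = 0.53, 1-p = 0.47.
p/(1-p) = 1.12766.
eta = log(1.12766) = 0.1201

0.1201


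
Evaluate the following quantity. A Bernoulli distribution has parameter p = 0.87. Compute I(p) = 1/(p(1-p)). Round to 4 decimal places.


For Bernoulli(p), Fisher information is I(p) = 1/(p*(1-p)).
p = 0.87, 1-p = 0.13.
p*(1-p) = 0.1131.
I(p) = 1/0.1131 = 8.8417

8.8417


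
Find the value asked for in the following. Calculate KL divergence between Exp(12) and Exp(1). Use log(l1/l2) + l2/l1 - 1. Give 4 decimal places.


KL divergence for exponential family:
KL = log(l1/l2) + l2/l1 - 1.
log(12/1) = 2.484907.
1/12 = 0.083333.
KL = 2.484907 + 0.083333 - 1 = 1.5682

1.5682


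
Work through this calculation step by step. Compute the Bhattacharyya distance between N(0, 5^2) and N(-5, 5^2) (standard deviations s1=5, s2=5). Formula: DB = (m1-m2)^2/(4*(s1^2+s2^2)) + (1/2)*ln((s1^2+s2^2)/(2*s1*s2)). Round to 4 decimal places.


Bhattacharyya distance between two Gaussians:
DB = (m1-m2)^2/(4*(s1^2+s2^2)) + (1/2)*ln((s1^2+s2^2)/(2*s1*s2)).
(m1-m2)^2 = (5)^2 = 25.
s1^2+s2^2 = 25 + 25 = 50.
term1 = 25/200 = 0.125.
term2 = 0.5*ln(50/50.0) = 0.0.
DB = 0.125 + 0.0 = 0.1250

0.1250


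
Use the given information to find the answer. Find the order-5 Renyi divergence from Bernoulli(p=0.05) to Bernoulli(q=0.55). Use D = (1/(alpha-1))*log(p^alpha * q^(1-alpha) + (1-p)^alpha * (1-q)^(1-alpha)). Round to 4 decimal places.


Renyi divergence of order alpha between Bernoulli distributions:
D = (1/(alpha-1))*log(p^alpha * q^(1-alpha) + (1-p)^alpha * (1-q)^(1-alpha)).
alpha = 5, p = 0.05, q = 0.55.
p^alpha * q^(1-alpha) = 0.05^5 * 0.55^-4 = 3e-06.
(1-p)^alpha * (1-q)^(1-alpha) = 0.95^5 * 0.45^-4 = 18.869829.
sum = 3e-06 + 18.869829 = 18.869833.
D = (1/4)*log(18.869833) = 0.7344

0.7344


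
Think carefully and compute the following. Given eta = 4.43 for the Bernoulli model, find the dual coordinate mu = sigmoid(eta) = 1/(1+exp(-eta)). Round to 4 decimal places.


Dual coordinate (expectation parameter) for Bernoulli:
mu = 1/(1+exp(-eta)).
eta = 4.43.
exp(-eta) = exp(-4.43) = 0.011914.
mu = 1/(1+0.011914) = 0.9882

0.9882


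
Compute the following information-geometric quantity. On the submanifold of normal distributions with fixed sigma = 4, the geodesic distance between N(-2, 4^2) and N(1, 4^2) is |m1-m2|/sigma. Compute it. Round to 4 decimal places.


On the fixed-variance normal subfamily, geodesic distance = |m1-m2|/sigma.
|-2 - 1| = 3.
sigma = 4.
d = 3/4 = 0.7500

0.7500


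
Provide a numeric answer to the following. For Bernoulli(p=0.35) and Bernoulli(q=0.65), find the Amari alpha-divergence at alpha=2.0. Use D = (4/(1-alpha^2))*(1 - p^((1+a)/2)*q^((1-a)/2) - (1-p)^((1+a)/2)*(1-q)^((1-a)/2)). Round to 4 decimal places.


Amari alpha-divergence:
D = (4/(1-alpha^2))*(1 - p^((1+a)/2)*q^((1-a)/2) - (1-p)^((1+a)/2)*(1-q)^((1-a)/2)).
alpha = 2.0, p = 0.35, q = 0.65.
e1 = (1+alpha)/2 = 1.5, e2 = (1-alpha)/2 = -0.5.
t1 = p^e1 * q^e2 = 0.35^1.5 * 0.65^-0.5 = 0.25683.
t2 = (1-p)^e1 * (1-q)^e2 = 0.65^1.5 * 0.35^-0.5 = 0.885801.
4/(1-alpha^2) = -1.333333.
D = -1.333333*(1 - 0.25683 - 0.885801) = 0.1902

0.1902


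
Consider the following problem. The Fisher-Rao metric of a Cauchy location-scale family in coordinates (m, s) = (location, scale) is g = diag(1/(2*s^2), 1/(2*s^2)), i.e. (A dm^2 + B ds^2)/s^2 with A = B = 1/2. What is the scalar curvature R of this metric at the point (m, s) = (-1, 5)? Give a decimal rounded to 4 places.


The metric has the form g = (A dm^2 + B ds^2)/s^2 with A = 1/2, B = 1/2.
Substitute u = sqrt(A/B)*m: g = B*(du^2 + ds^2)/s^2, i.e. B times the
Poincare upper half-plane metric, which has constant Gaussian curvature -1.
Scaling a 2D metric by a constant c divides the Gaussian curvature by c,
so K = -1/B = -1/(1/2) = -2.0000 everywhere (the point (m, s) = (-1, 5) is irrelevant:
the curvature is constant).
Scalar curvature in dimension 2: R = 2K = -2/(1/2) = -4.0000.

-4.0000


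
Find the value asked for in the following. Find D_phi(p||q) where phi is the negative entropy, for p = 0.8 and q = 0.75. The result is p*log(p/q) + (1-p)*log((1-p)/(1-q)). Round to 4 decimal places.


Bregman divergence with negative entropy generator:
D = p*log(p/q) + (1-p)*log((1-p)/(1-q)).
p = 0.8, q = 0.75.
p*log(p/q) = 0.8*log(0.8/0.75) = 0.051631.
(1-p)*log((1-p)/(1-q)) = 0.2*log(0.2/0.25) = -0.044629.
D = 0.051631 + -0.044629 = 0.0070

0.0070


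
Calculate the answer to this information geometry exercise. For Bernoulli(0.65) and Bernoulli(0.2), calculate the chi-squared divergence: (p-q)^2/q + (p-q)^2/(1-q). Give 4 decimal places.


Chi-squared divergence between Bernoulli distributions:
chi^2 = (p-q)^2/q + (p-q)^2/(1-q).
p = 0.65, q = 0.2, p-q = 0.45.
(p-q)^2 = 0.2025.
term1 = 0.2025/0.2 = 1.0125.
term2 = 0.2025/0.8 = 0.253125.
chi^2 = 1.0125 + 0.253125 = 1.2656

1.2656


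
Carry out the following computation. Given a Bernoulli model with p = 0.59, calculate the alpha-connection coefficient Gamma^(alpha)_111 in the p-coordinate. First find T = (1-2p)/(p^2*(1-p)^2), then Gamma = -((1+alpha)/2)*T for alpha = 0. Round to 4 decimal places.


Skewness (Amari-Chentsov) tensor: T = (1-2p)/(p^2*(1-p)^2).
p = 0.59, 1-2p = -0.18, p^2 = 0.3481, (1-p)^2 = 0.1681.
T = -0.18/(0.3481 * 0.1681) = -3.076102.
In the p-coordinate, Gamma^(alpha) = Gamma^(0) - (alpha/2)*T with Gamma^(0) = (1/2)*g'(p) = -T/2,
so Gamma^(alpha) = -((1+alpha)/2)*T.
alpha = 0, -(1+alpha)/2 = -0.5.
Gamma = -0.5 * -3.076102 = 1.5381

1.5381


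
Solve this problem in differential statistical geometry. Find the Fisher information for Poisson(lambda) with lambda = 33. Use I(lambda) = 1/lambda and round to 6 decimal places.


Fisher information for Poisson: I(lambda) = 1/lambda.
lambda = 33.
I(lambda) = 1/33 = 0.030303

0.030303


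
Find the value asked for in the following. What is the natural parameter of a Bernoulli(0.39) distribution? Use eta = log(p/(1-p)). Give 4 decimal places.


Natural parameter for Bernoulli: eta = log(p/(1-p)).
p = 0.39, 1-p = 0.61.
p/(1-p) = 0.639344.
eta = log(0.639344) = -0.4473

-0.4473


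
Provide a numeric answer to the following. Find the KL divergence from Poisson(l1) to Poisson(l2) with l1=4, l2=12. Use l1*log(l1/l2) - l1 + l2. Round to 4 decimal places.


KL divergence for Poisson:
KL = l1*log(l1/l2) - l1 + l2.
l1 = 4, l2 = 12.
log(4/12) = -1.098612.
l1*log(l1/l2) = 4 * -1.098612 = -4.394449.
KL = -4.394449 - 4 + 12 = 3.6056

3.6056


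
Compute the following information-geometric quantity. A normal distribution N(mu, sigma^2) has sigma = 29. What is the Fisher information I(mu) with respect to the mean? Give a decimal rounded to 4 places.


The Fisher information for the mean of a normal distribution is I(mu) = 1/sigma^2.
sigma = 29, so sigma^2 = 841.
I(mu) = 1/841 = 0.0012

0.0012


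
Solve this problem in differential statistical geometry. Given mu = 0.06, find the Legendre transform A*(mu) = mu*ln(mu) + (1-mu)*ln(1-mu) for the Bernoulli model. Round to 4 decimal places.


Legendre transform for Bernoulli:
A*(mu) = mu*log(mu) + (1-mu)*log(1-mu).
mu = 0.06, 1-mu = 0.94.
mu*log(mu) = 0.06*log(0.06) = -0.168805.
(1-mu)*log(1-mu) = 0.94*log(0.94) = -0.058163.
A* = -0.168805 + -0.058163 = -0.2270

-0.2270


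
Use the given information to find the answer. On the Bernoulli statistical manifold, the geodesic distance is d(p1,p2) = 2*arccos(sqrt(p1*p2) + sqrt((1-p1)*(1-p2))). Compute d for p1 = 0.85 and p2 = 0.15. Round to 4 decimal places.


Geodesic distance on Bernoulli manifold:
d(p1,p2) = 2*arccos(sqrt(p1*p2) + sqrt((1-p1)*(1-p2))).
sqrt(p1*p2) = sqrt(0.85*0.15) = 0.357071.
sqrt((1-p1)*(1-p2)) = sqrt(0.15*0.85) = 0.357071.
arg = 0.357071 + 0.357071 = 0.714143.
d = 2*arccos(0.714143) = 1.5508

1.5508


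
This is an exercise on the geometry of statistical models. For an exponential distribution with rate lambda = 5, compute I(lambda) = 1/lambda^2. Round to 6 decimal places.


Fisher information for exponential: I(lambda) = 1/lambda^2.
lambda = 5, lambda^2 = 25.
I = 1/25 = 0.040000

0.040000


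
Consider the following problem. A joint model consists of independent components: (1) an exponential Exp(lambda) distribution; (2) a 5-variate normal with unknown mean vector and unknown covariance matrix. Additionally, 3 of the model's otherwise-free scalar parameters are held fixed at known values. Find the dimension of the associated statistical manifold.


The dimension of a statistical manifold equals the number of free
(independent) real parameters of the model. For a product of independent
blocks the parameter counts add.
- exponential (lambda): 1.
- 5-variate normal: 5 (mean) + 5*6/2 = 15 (symmetric covariance) = 20.
Total = 1 + 20 = 21.
3 parameter(s) fixed at known values: 21 - 3 = 18.
Dimension = 18

18


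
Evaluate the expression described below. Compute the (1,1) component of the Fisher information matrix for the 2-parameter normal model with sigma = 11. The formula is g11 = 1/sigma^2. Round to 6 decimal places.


For the 2-parameter normal family, the Fisher metric has:
  g11 = 1/sigma^2, g22 = 2/sigma^2.
sigma = 11, sigma^2 = 121.
g11 = 0.008264

0.008264


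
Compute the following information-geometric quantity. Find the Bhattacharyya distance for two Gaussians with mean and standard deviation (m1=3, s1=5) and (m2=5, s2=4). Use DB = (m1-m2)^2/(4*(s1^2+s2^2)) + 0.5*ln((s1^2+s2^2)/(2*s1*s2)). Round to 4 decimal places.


Bhattacharyya distance between two Gaussians:
DB = (m1-m2)^2/(4*(s1^2+s2^2)) + (1/2)*ln((s1^2+s2^2)/(2*s1*s2)).
(m1-m2)^2 = (-2)^2 = 4.
s1^2+s2^2 = 25 + 16 = 41.
term1 = 4/164 = 0.02439.
term2 = 0.5*ln(41/40.0) = 0.012346.
DB = 0.02439 + 0.012346 = 0.0367

0.0367


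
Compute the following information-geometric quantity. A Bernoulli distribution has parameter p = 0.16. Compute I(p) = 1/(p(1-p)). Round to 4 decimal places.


For Bernoulli(p), Fisher information is I(p) = 1/(p*(1-p)).
p = 0.16, 1-p = 0.84.
p*(1-p) = 0.1344.
I(p) = 1/0.1344 = 7.4405

7.4405


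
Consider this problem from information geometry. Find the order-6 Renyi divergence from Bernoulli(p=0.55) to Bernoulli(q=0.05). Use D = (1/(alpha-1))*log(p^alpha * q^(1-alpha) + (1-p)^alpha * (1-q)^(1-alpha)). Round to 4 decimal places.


Renyi divergence of order alpha between Bernoulli distributions:
D = (1/(alpha-1))*log(p^alpha * q^(1-alpha) + (1-p)^alpha * (1-q)^(1-alpha)).
alpha = 6, p = 0.55, q = 0.05.
p^alpha * q^(1-alpha) = 0.55^6 * 0.05^-5 = 88578.05.
(1-p)^alpha * (1-q)^(1-alpha) = 0.45^6 * 0.95^-5 = 0.010731.
sum = 88578.05 + 0.010731 = 88578.060731.
D = (1/5)*log(88578.060731) = 2.2783

2.2783


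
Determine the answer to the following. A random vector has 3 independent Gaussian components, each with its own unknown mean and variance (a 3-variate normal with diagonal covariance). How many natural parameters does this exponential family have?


Exponential family dimension calculation:
Each univariate normal has two natural parameters (mu/sigma^2 and -1/(2 sigma^2)).
With 3 independent components, dim = 2 * 3 = 6.

6


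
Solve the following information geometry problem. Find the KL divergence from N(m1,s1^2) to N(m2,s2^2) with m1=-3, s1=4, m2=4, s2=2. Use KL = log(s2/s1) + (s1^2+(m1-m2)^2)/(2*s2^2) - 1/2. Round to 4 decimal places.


KL divergence between normal distributions:
KL = log(s2/s1) + (s1^2 + (m1-m2)^2)/(2*s2^2) - 1/2.
log(2/4) = -0.693147.
(4^2 + (-3-4)^2)/(2*2^2) = (16 + 49)/8 = 8.125.
KL = -0.693147 + 8.125 - 0.5 = 6.9319

6.9319


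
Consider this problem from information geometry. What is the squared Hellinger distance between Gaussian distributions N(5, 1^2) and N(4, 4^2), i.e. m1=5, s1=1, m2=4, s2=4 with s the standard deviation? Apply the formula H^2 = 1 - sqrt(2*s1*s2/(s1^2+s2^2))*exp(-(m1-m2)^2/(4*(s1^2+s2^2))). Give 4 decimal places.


Squared Hellinger distance for Gaussians:
H^2 = 1 - sqrt(2*s1*s2/(s1^2+s2^2)) * exp(-(m1-m2)^2/(4*(s1^2+s2^2))).
s1^2 = 1, s2^2 = 16, s1^2+s2^2 = 17.
sqrt(2*1*4/(17)) = 0.685994.
(m1-m2)^2 = (1)^2 = 1.
exp(-1/(4*17)) = exp(-0.014706) = 0.985402.
H^2 = 1 - 0.685994*0.985402 = 0.3240

0.3240


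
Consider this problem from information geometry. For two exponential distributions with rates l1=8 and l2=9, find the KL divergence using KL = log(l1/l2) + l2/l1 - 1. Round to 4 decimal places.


KL divergence for exponential family:
KL = log(l1/l2) + l2/l1 - 1.
log(8/9) = -0.117783.
9/8 = 1.125.
KL = -0.117783 + 1.125 - 1 = 0.0072

0.0072


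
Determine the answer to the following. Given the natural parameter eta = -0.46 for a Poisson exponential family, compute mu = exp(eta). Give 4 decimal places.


Expectation parameter for Poisson exponential family:
mu = exp(eta).
eta = -0.46.
mu = exp(-0.46) = 0.6313

0.6313


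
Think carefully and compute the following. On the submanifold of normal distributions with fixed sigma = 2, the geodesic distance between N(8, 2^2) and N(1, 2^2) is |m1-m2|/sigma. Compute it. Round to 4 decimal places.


On the fixed-variance normal subfamily, geodesic distance = |m1-m2|/sigma.
|8 - 1| = 7.
sigma = 2.
d = 7/2 = 3.5000

3.5000


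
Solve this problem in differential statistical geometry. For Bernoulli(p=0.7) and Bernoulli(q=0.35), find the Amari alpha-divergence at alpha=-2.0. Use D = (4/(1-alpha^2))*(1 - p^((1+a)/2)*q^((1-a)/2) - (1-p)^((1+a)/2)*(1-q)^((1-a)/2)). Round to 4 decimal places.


Amari alpha-divergence:
D = (4/(1-alpha^2))*(1 - p^((1+a)/2)*q^((1-a)/2) - (1-p)^((1+a)/2)*(1-q)^((1-a)/2)).
alpha = -2.0, p = 0.7, q = 0.35.
e1 = (1+alpha)/2 = -0.5, e2 = (1-alpha)/2 = 1.5.
t1 = p^e1 * q^e2 = 0.7^-0.5 * 0.35^1.5 = 0.247487.
t2 = (1-p)^e1 * (1-q)^e2 = 0.3^-0.5 * 0.65^1.5 = 0.956774.
4/(1-alpha^2) = -1.333333.
D = -1.333333*(1 - 0.247487 - 0.956774) = 0.2723

0.2723


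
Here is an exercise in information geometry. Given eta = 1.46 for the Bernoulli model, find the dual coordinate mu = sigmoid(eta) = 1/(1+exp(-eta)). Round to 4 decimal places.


Dual coordinate (expectation parameter) for Bernoulli:
mu = 1/(1+exp(-eta)).
eta = 1.46.
exp(-eta) = exp(-1.46) = 0.232236.
mu = 1/(1+0.232236) = 0.8115

0.8115


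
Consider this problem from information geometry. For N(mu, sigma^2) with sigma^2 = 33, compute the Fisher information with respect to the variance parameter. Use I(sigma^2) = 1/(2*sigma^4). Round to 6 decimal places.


Fisher information for variance: I(sigma^2) = 1/(2*sigma^4).
sigma^2 = 33, so sigma^4 = 1089.
I = 1/(2*1089) = 1/2178 = 0.000459

0.000459


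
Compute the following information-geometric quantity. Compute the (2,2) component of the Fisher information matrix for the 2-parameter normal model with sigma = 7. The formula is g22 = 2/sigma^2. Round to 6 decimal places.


For the 2-parameter normal family, the Fisher metric has:
  g11 = 1/sigma^2, g22 = 2/sigma^2.
sigma = 7, sigma^2 = 49.
g22 = 0.040816

0.040816


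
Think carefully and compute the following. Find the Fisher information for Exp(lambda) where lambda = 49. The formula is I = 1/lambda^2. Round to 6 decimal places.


Fisher information for exponential: I(lambda) = 1/lambda^2.
lambda = 49, lambda^2 = 2401.
I = 1/2401 = 0.000416

0.000416


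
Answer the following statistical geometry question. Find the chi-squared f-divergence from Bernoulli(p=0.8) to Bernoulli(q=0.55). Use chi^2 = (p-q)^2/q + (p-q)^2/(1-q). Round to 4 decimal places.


Chi-squared divergence between Bernoulli distributions:
chi^2 = (p-q)^2/q + (p-q)^2/(1-q).
p = 0.8, q = 0.55, p-q = 0.25.
(p-q)^2 = 0.0625.
term1 = 0.0625/0.55 = 0.113636.
term2 = 0.0625/0.45 = 0.138889.
chi^2 = 0.113636 + 0.138889 = 0.2525

0.2525


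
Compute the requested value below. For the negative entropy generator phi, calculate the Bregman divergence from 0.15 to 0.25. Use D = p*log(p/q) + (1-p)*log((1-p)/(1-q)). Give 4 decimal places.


Bregman divergence with negative entropy generator:
D = p*log(p/q) + (1-p)*log((1-p)/(1-q)).
p = 0.15, q = 0.25.
p*log(p/q) = 0.15*log(0.15/0.25) = -0.076624.
(1-p)*log((1-p)/(1-q)) = 0.85*log(0.85/0.75) = 0.106389.
D = -0.076624 + 0.106389 = 0.0298

0.0298


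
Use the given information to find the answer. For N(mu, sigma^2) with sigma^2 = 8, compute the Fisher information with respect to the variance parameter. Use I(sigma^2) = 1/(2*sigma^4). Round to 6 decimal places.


Fisher information for variance: I(sigma^2) = 1/(2*sigma^4).
sigma^2 = 8, so sigma^4 = 64.
I = 1/(2*64) = 1/128 = 0.007813

0.007813


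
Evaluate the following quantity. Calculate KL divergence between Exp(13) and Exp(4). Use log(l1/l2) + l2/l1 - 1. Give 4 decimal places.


KL divergence for exponential family:
KL = log(l1/l2) + l2/l1 - 1.
log(13/4) = 1.178655.
4/13 = 0.307692.
KL = 1.178655 + 0.307692 - 1 = 0.4863

0.4863


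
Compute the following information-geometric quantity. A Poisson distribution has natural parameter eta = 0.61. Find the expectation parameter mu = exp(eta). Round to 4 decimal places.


Expectation parameter for Poisson exponential family:
mu = exp(eta).
eta = 0.61.
mu = exp(0.61) = 1.8404

1.8404


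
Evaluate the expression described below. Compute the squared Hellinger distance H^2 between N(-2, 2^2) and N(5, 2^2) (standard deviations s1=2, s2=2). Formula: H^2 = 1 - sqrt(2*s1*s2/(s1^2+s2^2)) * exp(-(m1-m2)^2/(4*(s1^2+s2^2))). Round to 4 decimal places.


Squared Hellinger distance for Gaussians:
H^2 = 1 - sqrt(2*s1*s2/(s1^2+s2^2)) * exp(-(m1-m2)^2/(4*(s1^2+s2^2))).
s1^2 = 4, s2^2 = 4, s1^2+s2^2 = 8.
sqrt(2*2*2/(8)) = 1.0.
(m1-m2)^2 = (-7)^2 = 49.
exp(-49/(4*8)) = exp(-1.53125) = 0.216265.
H^2 = 1 - 1.0*0.216265 = 0.7837

0.7837


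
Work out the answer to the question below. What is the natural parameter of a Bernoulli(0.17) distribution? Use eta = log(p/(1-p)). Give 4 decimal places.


Natural parameter for Bernoulli: eta = log(p/(1-p)).
p = 0.17, 1-p = 0.83.
p/(1-p) = 0.204819.
eta = log(0.204819) = -1.5856

-1.5856


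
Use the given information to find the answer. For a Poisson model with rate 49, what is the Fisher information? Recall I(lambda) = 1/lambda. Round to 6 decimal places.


Fisher information for Poisson: I(lambda) = 1/lambda.
lambda = 49.
I(lambda) = 1/49 = 0.020408

0.020408


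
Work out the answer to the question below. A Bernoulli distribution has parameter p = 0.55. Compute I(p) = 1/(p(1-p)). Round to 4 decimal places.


For Bernoulli(p), Fisher information is I(p) = 1/(p*(1-p)).
p = 0.55, 1-p = 0.45.
p*(1-p) = 0.2475.
I(p) = 1/0.2475 = 4.0404

4.0404


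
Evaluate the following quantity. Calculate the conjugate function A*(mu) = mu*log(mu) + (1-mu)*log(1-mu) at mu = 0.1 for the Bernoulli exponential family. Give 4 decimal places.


Legendre transform for Bernoulli:
A*(mu) = mu*log(mu) + (1-mu)*log(1-mu).
mu = 0.1, 1-mu = 0.9.
mu*log(mu) = 0.1*log(0.1) = -0.230259.
(1-mu)*log(1-mu) = 0.9*log(0.9) = -0.094824.
A* = -0.230259 + -0.094824 = -0.3251

-0.3251


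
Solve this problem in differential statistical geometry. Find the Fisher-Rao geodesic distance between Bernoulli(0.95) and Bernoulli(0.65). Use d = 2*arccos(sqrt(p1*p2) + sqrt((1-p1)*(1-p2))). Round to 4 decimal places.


Geodesic distance on Bernoulli manifold:
d(p1,p2) = 2*arccos(sqrt(p1*p2) + sqrt((1-p1)*(1-p2))).
sqrt(p1*p2) = sqrt(0.95*0.65) = 0.785812.
sqrt((1-p1)*(1-p2)) = sqrt(0.05*0.35) = 0.132288.
arg = 0.785812 + 0.132288 = 0.918099.
d = 2*arccos(0.918099) = 0.8151

0.8151


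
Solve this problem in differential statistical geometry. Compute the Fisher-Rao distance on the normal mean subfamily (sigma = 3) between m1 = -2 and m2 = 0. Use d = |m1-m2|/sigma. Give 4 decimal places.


On the fixed-variance normal subfamily, geodesic distance = |m1-m2|/sigma.
|-2 - 0| = 2.
sigma = 3.
d = 2/3 = 0.6667

0.6667


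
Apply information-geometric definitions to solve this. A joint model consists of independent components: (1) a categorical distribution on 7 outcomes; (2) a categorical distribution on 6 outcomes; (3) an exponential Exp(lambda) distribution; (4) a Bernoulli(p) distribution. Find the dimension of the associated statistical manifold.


The dimension of a statistical manifold equals the number of free
(independent) real parameters of the model. For a product of independent
blocks the parameter counts add.
- categorical on 7 outcomes (probabilities sum to 1): 7-1 = 6.
- categorical on 6 outcomes (probabilities sum to 1): 6-1 = 5.
- exponential (lambda): 1.
- Bernoulli (p): 1.
Total = 6 + 5 + 1 + 1 = 13.
Dimension = 13

13
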